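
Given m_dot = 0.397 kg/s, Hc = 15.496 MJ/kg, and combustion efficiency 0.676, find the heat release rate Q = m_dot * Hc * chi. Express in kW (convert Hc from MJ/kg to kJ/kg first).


Hc = 15.496 MJ/kg = 15.496 * 1000 kJ/kg = 15496 kJ/kg
Q = 0.397 kg/s * 15496 kJ/kg * 0.676 = 4158.7 kW

4158.7 kW


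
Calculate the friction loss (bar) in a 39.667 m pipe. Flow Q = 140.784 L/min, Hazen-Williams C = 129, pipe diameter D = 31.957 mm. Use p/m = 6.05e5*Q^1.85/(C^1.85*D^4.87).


Q^1.85 = 9436.8
C^1.85 = 8027.7
D^4.87 = 2.1244e+07
p/m = 0.033477 bar/m
p_total = 0.033477 * 39.667 = 1.3279 bar

1.3279 bar


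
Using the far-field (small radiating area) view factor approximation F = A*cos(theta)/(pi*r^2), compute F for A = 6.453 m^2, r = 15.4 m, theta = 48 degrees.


cos(48 deg) = 0.66913
pi*r^2 = 745.06
F = 6.453 * 0.66913 / 745.06 = 0.0057954

0.0057954


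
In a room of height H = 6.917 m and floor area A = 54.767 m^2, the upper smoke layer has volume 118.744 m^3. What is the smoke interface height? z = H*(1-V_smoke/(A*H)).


V/(A*H) = 0.31345
1 - 0.31345 = 0.68655
z = 6.917 * 0.68655 = 4.7488 m

4.7488 m


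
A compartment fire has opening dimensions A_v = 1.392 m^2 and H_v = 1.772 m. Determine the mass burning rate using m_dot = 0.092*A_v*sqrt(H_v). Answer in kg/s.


sqrt(H_v) = 1.3312
m_dot = 0.092 * 1.392 * 1.3312 = 0.17047 kg/s

0.17047 kg/s


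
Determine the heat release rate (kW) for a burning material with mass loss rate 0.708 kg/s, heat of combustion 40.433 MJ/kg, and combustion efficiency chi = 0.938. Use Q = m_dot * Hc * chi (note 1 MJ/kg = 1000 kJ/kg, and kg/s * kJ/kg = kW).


Hc = 40.433 MJ/kg = 40.433 * 1000 kJ/kg = 40433 kJ/kg
Q = 0.708 kg/s * 40433 kJ/kg * 0.938 = 26852 kW

26852 kW


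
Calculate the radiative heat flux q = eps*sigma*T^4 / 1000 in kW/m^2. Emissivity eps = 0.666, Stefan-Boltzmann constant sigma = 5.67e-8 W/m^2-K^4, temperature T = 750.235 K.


T^4 = 3.1680e+11
q = 0.666 * 5.67e-8 * 3.1680e+11 / 1000 = 11.963 kW/m^2

11.963 kW/m^2


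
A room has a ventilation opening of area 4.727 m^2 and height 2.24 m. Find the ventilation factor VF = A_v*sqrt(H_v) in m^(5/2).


sqrt(H_v) = 1.4967
VF = 4.727 * 1.4967 = 7.0747 m^(5/2)

7.0747 m^(5/2)


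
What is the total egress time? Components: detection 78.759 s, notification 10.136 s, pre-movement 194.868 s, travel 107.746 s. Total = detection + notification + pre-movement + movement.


Total = 78.759 + 10.136 + 194.868 + 107.746 = 391.509 s

391.509 s


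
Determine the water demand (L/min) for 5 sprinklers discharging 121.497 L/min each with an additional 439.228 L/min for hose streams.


Sprinkler demand = 5 * 121.497 = 607.485 L/min
Total = 607.485 + 439.228 = 1046.713 L/min

1046.713 L/min


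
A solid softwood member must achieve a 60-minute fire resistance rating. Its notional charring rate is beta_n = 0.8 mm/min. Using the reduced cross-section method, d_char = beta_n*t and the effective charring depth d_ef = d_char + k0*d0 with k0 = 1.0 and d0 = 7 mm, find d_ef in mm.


d_char = 0.8 * 60 = 48 mm
d_ef = 48 + 1.0*7 = 55 mm

55 mm


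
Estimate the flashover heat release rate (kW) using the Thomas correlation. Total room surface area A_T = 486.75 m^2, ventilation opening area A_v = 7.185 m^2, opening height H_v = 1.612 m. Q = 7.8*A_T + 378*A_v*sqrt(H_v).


7.8*A_T = 3796.65
sqrt(H_v) = 1.2696
378*A_v*sqrt(H_v) = 3448.3
Q = 3796.65 + 3448.3 = 7244.9 kW

7244.9 kW


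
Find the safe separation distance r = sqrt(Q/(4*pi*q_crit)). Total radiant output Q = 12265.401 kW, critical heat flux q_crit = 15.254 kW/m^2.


4*pi*q_crit = 191.69
Q/(4*pi*q_crit) = 63.986
r = sqrt(63.986) = 7.9992 m

7.9992 m


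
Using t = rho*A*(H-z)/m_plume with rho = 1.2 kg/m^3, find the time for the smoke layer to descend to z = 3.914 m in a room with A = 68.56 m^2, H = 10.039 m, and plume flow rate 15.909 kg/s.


H - z = 6.125 m
t = 1.2 * 68.56 * 6.125 / 15.909 = 31.675 s

31.675 s


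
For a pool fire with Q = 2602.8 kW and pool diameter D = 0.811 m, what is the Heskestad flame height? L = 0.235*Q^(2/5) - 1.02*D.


Q^(2/5) = 23.237
0.235 * Q^(2/5) = 5.4606
1.02 * D = 0.82722
L = 4.6334 m

4.6334 m


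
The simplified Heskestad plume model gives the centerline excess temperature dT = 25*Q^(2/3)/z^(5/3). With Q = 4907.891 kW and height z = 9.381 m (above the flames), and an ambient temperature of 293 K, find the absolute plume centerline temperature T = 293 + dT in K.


Q^(2/3) = 288.80
z^(5/3) = 41.727
dT = 25 * 288.80 / 41.727 = 173.03 K
T = 293 + 173.03 = 466.03 K

466.03 K


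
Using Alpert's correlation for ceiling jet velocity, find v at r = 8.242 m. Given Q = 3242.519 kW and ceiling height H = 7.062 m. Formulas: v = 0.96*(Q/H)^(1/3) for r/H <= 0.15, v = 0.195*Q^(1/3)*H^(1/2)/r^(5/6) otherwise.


r/H = 8.242 / 7.062 = 1.1671
r/H > 0.15, so v = 0.195*Q^(1/3)*H^(1/2)/r^(5/6)
Q^(1/3) = 14.801
H^(1/2) = 2.6574
r^(5/6) = 5.7991
v = 0.195 * 14.801 * 2.6574 / 5.7991 = 1.3226 m/s

1.3226 m/s


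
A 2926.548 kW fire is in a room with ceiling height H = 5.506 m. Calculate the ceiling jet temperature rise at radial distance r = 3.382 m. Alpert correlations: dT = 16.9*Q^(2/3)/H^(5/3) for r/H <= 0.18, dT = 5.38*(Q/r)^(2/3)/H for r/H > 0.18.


r/H = 3.382 / 5.506 = 0.61424
r/H > 0.18, so dT = 5.38*(Q/r)^(2/3)/H
Q/r = 865.33
(Q/r)^(2/3) = 90.807
dT = 5.38 * 90.807 / 5.506 = 88.729 K

88.729 K


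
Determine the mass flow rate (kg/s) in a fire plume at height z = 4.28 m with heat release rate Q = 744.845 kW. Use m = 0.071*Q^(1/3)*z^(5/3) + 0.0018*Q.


Q^(1/3) = 9.0647
z^(5/3) = 11.283
First term = 0.071 * 9.0647 * 11.283 = 7.2614
Second term = 0.0018 * 744.845 = 1.3407
m = 8.6021 kg/s

8.6021 kg/s


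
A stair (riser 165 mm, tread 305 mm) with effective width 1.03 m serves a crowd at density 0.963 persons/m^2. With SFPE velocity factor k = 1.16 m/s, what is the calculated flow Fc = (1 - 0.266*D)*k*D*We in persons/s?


1 - 0.266*D = 1 - 0.266*0.963 = 0.74384
Fs = 0.74384 * 1.16 * 0.963 = 0.83093 persons/(s*m)
Fc = 0.83093 * 1.03 = 0.85586 persons/s

0.85586 persons/s


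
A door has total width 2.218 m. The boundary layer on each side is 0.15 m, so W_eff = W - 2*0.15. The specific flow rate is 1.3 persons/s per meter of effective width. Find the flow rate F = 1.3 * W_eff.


W_eff = 2.218 - 0.30 = 1.918 m
F = 1.3 * 1.918 = 2.4934 persons/s

2.4934 persons/s


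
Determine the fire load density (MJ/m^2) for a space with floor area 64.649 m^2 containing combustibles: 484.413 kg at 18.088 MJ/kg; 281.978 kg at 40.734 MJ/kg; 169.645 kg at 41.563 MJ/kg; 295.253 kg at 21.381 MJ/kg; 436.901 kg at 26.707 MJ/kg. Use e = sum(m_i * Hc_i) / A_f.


Total energy = 484.413*18.088 + 281.978*40.734 + 169.645*41.563 + 295.253*21.381 + 436.901*26.707
= 8762.062 + 11486.09 + 7050.955 + 6312.804 + 11668.32
= 45280.23 MJ
e = 45280.23 / 64.649 = 700.40 MJ/m^2

700.40 MJ/m^2


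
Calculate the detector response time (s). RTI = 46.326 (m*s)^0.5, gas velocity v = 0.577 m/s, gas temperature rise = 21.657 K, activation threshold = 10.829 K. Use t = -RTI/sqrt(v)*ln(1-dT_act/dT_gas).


dT_act/dT_gas = 0.50002
ln(1 - 0.50002) = -0.69319
t = -46.326 / sqrt(0.577) * -0.69319 = 42.276 s

42.276 s


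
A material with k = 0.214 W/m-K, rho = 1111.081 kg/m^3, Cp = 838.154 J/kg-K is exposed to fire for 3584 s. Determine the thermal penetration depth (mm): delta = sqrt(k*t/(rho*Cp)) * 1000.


alpha = 0.214 / (1111.081 * 838.154) = 2.2980e-07 m^2/s
alpha * t = 0.00082359
delta = sqrt(0.00082359) * 1000 = 28.698 mm

28.698 mm


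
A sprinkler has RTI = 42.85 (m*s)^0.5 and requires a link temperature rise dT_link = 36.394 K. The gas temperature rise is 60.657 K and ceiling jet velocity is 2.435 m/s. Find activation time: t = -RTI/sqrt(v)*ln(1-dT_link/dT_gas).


dT_link/dT_gas = 0.60000
ln(1 - 0.60000) = -0.91628
t = -42.85 / sqrt(2.435) * -0.91628 = 25.161 s

25.161 s


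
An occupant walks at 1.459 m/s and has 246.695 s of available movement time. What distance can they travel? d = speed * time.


d = 1.459 * 246.695 = 359.93 m

359.93 m


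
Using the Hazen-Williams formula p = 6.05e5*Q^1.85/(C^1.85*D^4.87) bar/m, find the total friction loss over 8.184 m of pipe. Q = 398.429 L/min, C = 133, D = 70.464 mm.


Q^1.85 = 64662
C^1.85 = 8494.3
D^4.87 = 9.9908e+08
p/m = 0.0046098 bar/m
p_total = 0.0046098 * 8.184 = 0.037726 bar

0.037726 bar


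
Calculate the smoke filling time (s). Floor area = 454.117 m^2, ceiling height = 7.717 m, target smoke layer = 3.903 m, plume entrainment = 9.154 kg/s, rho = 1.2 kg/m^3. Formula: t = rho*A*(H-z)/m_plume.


H - z = 3.814 m
t = 1.2 * 454.117 * 3.814 / 9.154 = 227.05 s

227.05 s


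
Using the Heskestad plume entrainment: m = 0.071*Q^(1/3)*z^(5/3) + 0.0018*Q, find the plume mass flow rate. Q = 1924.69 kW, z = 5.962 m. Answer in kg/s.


Q^(1/3) = 12.439
z^(5/3) = 19.603
First term = 0.071 * 12.439 * 19.603 = 17.313
Second term = 0.0018 * 1924.69 = 3.4644
m = 20.777 kg/s

20.777 kg/s


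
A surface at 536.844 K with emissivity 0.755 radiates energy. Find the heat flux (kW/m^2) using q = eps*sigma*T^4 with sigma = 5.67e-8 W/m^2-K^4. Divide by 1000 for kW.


T^4 = 8.3060e+10
q = 0.755 * 5.67e-8 * 8.3060e+10 / 1000 = 3.5557 kW/m^2

3.5557 kW/m^2


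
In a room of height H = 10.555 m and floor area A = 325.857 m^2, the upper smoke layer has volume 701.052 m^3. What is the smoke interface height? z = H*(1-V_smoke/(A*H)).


V/(A*H) = 0.20383
1 - 0.20383 = 0.79617
z = 10.555 * 0.79617 = 8.4036 m

8.4036 m


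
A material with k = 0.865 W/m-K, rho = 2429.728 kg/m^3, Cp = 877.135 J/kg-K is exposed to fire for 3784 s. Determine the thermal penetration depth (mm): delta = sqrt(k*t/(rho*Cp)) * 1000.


alpha = 0.865 / (2429.728 * 877.135) = 4.0587e-07 m^2/s
alpha * t = 0.0015358
delta = sqrt(0.0015358) * 1000 = 39.190 mm

39.190 mm


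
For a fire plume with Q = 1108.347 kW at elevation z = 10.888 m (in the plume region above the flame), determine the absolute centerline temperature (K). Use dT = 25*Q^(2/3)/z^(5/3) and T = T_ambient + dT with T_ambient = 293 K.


Q^(2/3) = 107.10
z^(5/3) = 53.487
dT = 25 * 107.10 / 53.487 = 50.058 K
T = 293 + 50.058 = 343.06 K

343.06 K


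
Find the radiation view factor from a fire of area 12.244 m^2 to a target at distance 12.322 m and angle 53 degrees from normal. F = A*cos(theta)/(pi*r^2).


cos(53 deg) = 0.60182
pi*r^2 = 476.99
F = 12.244 * 0.60182 / 476.99 = 0.015448

0.015448


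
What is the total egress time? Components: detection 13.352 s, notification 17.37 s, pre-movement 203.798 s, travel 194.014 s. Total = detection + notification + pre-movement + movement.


Total = 13.352 + 17.37 + 203.798 + 194.014 = 428.534 s

428.534 s


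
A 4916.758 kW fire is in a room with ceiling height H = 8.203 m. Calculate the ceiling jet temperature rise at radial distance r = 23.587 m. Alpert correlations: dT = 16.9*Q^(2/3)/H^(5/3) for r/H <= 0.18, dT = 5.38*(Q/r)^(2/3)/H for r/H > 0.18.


r/H = 23.587 / 8.203 = 2.8754
r/H > 0.18, so dT = 5.38*(Q/r)^(2/3)/H
Q/r = 208.45
(Q/r)^(2/3) = 35.156
dT = 5.38 * 35.156 / 8.203 = 23.058 K

23.058 K


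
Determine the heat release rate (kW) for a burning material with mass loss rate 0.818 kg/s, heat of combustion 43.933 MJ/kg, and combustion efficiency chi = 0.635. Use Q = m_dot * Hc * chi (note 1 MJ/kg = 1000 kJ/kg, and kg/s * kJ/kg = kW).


Hc = 43.933 MJ/kg = 43.933 * 1000 kJ/kg = 43933 kJ/kg
Q = 0.818 kg/s * 43933 kJ/kg * 0.635 = 22820 kW

22820 kW


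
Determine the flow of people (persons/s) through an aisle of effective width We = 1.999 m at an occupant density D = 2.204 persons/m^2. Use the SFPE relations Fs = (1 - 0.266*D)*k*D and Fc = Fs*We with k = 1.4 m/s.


1 - 0.266*D = 1 - 0.266*2.204 = 0.41374
Fs = 0.41374 * 1.4 * 2.204 = 1.2766 persons/(s*m)
Fc = 1.2766 * 1.999 = 2.5520 persons/s

2.5520 persons/s


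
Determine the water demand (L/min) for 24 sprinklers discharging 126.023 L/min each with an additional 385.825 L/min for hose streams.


Sprinkler demand = 24 * 126.023 = 3024.552 L/min
Total = 3024.552 + 385.825 = 3410.377 L/min

3410.377 L/min


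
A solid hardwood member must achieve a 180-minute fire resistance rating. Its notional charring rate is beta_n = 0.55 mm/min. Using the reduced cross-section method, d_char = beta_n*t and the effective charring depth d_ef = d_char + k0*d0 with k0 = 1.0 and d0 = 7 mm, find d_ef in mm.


d_char = 0.55 * 180 = 99 mm
d_ef = 99 + 1.0*7 = 106 mm

106 mm


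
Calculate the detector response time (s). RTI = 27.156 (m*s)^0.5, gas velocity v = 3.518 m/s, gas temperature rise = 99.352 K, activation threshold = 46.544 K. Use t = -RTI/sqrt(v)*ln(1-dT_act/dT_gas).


dT_act/dT_gas = 0.46848
ln(1 - 0.46848) = -0.63201
t = -27.156 / sqrt(3.518) * -0.63201 = 9.1504 s

9.1504 s


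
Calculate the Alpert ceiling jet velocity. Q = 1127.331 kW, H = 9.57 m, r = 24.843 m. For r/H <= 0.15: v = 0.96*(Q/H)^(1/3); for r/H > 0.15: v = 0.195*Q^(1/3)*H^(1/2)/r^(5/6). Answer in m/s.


r/H = 24.843 / 9.57 = 2.5959
r/H > 0.15, so v = 0.195*Q^(1/3)*H^(1/2)/r^(5/6)
Q^(1/3) = 10.408
H^(1/2) = 3.0935
r^(5/6) = 14.544
v = 0.195 * 10.408 * 3.0935 / 14.544 = 0.43169 m/s

0.43169 m/s


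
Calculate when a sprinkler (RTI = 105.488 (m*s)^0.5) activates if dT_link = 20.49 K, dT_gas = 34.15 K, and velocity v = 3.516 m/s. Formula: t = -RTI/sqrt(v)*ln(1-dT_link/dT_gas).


dT_link/dT_gas = 0.6
ln(1 - 0.6) = -0.91629
t = -105.488 / sqrt(3.516) * -0.91629 = 51.548 s

51.548 s


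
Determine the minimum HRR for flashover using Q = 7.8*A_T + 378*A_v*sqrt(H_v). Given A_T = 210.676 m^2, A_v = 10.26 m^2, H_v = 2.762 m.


7.8*A_T = 1643.3
sqrt(H_v) = 1.6619
378*A_v*sqrt(H_v) = 6445.4
Q = 1643.3 + 6445.4 = 8088.7 kW

8088.7 kW


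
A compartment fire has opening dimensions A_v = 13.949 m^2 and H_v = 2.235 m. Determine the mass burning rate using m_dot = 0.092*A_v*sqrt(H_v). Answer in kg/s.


sqrt(H_v) = 1.4950
m_dot = 0.092 * 13.949 * 1.4950 = 1.9185 kg/s

1.9185 kg/s


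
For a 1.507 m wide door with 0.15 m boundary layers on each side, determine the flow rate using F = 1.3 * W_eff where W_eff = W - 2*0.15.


W_eff = 1.507 - 0.30 = 1.207 m
F = 1.3 * 1.207 = 1.5691 persons/s

1.5691 persons/s


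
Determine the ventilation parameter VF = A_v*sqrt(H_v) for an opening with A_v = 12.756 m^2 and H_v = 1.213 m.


sqrt(H_v) = 1.1014
VF = 12.756 * 1.1014 = 14.049 m^(5/2)

14.049 m^(5/2)


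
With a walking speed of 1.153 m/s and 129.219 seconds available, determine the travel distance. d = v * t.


d = 1.153 * 129.219 = 148.99 m

148.99 m


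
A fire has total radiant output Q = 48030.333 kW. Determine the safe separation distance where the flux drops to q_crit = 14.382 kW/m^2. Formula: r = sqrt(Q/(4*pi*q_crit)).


4*pi*q_crit = 180.73
Q/(4*pi*q_crit) = 265.76
r = sqrt(265.76) = 16.302 m

16.302 m


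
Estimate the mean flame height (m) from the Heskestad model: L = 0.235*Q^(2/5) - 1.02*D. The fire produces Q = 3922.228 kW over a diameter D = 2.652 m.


Q^(2/5) = 27.379
0.235 * Q^(2/5) = 6.4340
1.02 * D = 2.7050
L = 3.7290 m

3.7290 m


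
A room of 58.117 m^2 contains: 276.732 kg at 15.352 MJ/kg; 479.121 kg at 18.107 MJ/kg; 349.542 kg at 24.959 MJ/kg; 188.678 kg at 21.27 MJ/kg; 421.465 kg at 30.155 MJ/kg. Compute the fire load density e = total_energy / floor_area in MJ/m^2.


Total energy = 276.732*15.352 + 479.121*18.107 + 349.542*24.959 + 188.678*21.27 + 421.465*30.155
= 4248.390 + 8675.444 + 8724.219 + 4013.181 + 12709.28
= 38370.51 MJ
e = 38370.51 / 58.117 = 660.23 MJ/m^2

660.23 MJ/m^2


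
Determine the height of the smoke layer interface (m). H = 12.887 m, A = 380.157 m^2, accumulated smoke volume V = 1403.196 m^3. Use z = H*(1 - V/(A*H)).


V/(A*H) = 0.28642
1 - 0.28642 = 0.71358
z = 12.887 * 0.71358 = 9.1959 m

9.1959 m


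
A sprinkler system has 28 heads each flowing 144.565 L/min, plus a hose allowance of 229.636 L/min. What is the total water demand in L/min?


Sprinkler demand = 28 * 144.565 = 4047.82 L/min
Total = 4047.82 + 229.636 = 4277.456 L/min

4277.456 L/min


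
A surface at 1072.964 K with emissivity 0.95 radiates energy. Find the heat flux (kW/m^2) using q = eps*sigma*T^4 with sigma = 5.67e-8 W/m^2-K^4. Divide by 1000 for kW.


T^4 = 1.3254e+12
q = 0.95 * 5.67e-8 * 1.3254e+12 / 1000 = 71.392 kW/m^2

71.392 kW/m^2


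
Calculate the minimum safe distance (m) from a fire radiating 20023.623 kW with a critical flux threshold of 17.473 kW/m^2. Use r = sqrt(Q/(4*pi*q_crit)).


4*pi*q_crit = 219.57
Q/(4*pi*q_crit) = 91.194
r = sqrt(91.194) = 9.5495 m

9.5495 m


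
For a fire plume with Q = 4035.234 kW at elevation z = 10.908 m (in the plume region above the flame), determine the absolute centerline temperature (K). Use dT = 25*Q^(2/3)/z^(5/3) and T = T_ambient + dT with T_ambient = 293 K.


Q^(2/3) = 253.46
z^(5/3) = 53.651
dT = 25 * 253.46 / 53.651 = 118.11 K
T = 293 + 118.11 = 411.11 K

411.11 K


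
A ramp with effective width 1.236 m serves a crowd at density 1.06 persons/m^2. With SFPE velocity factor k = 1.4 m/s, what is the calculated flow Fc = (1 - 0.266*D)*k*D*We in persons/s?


1 - 0.266*D = 1 - 0.266*1.06 = 0.71804
Fs = 0.71804 * 1.4 * 1.06 = 1.0656 persons/(s*m)
Fc = 1.0656 * 1.236 = 1.3170 persons/s

1.3170 persons/s


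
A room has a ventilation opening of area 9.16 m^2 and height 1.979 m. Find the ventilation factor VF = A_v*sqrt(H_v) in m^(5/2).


sqrt(H_v) = 1.4068
VF = 9.16 * 1.4068 = 12.886 m^(5/2)

12.886 m^(5/2)


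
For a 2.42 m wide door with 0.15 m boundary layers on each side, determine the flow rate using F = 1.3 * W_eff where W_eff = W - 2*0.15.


W_eff = 2.42 - 0.30 = 2.12 m
F = 1.3 * 2.12 = 2.756 persons/s

2.756 persons/s


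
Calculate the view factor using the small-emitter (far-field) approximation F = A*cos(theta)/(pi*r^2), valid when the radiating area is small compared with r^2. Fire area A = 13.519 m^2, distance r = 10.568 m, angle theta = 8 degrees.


cos(8 deg) = 0.99027
pi*r^2 = 350.86
F = 13.519 * 0.99027 / 350.86 = 0.038156

0.038156


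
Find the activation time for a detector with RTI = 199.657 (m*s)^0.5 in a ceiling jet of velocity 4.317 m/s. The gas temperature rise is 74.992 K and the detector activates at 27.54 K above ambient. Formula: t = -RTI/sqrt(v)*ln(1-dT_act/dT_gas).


dT_act/dT_gas = 0.36724
ln(1 - 0.36724) = -0.45766
t = -199.657 / sqrt(4.317) * -0.45766 = 43.978 s

43.978 s


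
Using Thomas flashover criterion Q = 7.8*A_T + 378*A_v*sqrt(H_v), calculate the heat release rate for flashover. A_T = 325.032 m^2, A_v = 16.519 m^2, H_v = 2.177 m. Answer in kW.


7.8*A_T = 2535.2
sqrt(H_v) = 1.4755
378*A_v*sqrt(H_v) = 9213.1
Q = 2535.2 + 9213.1 = 11748 kW

11748 kW


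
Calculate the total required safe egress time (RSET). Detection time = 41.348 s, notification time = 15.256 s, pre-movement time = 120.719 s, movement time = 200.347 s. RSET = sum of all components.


Total = 41.348 + 15.256 + 120.719 + 200.347 = 377.67 s

377.67 s


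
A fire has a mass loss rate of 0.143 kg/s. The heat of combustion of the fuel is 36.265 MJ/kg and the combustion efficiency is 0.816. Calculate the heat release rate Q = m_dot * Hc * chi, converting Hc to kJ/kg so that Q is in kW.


Hc = 36.265 MJ/kg = 36.265 * 1000 kJ/kg = 36265 kJ/kg
Q = 0.143 kg/s * 36265 kJ/kg * 0.816 = 4231.7 kW

4231.7 kW


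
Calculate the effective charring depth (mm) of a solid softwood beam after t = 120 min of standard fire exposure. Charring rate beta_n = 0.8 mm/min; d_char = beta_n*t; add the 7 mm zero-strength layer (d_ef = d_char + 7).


d_char = 0.8 * 120 = 96 mm
d_ef = 96 + 1.0*7 = 103 mm

103 mm


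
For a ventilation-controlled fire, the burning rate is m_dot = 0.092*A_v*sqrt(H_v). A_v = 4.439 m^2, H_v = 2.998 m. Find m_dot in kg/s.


sqrt(H_v) = 1.7315
m_dot = 0.092 * 4.439 * 1.7315 = 0.70711 kg/s

0.70711 kg/s


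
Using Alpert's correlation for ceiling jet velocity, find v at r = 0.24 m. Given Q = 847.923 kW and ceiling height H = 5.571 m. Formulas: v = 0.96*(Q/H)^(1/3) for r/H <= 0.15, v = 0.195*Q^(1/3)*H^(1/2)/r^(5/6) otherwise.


r/H = 0.24 / 5.571 = 0.043080
r/H <= 0.15, so v = 0.96*(Q/H)^(1/3)
Q/H = 152.20
(Q/H)^(1/3) = 5.3392
v = 0.96 * 5.3392 = 5.1256 m/s

5.1256 m/s


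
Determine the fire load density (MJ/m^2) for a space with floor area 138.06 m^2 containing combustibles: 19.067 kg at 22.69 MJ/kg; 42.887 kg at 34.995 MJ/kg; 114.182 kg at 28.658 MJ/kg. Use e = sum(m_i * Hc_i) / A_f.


Total energy = 19.067*22.69 + 42.887*34.995 + 114.182*28.658
= 432.6302 + 1500.831 + 3272.228
= 5205.689 MJ
e = 5205.689 / 138.06 = 37.706 MJ/m^2

37.706 MJ/m^2


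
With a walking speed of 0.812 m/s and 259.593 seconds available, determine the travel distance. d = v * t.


d = 0.812 * 259.593 = 210.79 m

210.79 m


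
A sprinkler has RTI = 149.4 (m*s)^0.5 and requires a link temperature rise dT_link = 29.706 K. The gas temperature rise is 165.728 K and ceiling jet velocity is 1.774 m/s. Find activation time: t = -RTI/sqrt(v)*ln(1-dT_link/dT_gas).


dT_link/dT_gas = 0.17925
ln(1 - 0.17925) = -0.19753
t = -149.4 / sqrt(1.774) * -0.19753 = 22.157 s

22.157 s


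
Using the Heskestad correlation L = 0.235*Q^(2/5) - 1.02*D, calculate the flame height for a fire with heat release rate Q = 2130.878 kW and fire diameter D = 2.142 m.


Q^(2/5) = 21.450
0.235 * Q^(2/5) = 5.0407
1.02 * D = 2.1848
L = 2.8559 m

2.8559 m


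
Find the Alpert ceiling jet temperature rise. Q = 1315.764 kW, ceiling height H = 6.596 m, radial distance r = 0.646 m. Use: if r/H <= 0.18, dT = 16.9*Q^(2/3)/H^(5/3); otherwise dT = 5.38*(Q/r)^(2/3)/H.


r/H = 0.646 / 6.596 = 0.097938
r/H <= 0.18, so dT = 16.9*Q^(2/3)/H^(5/3)
Q^(2/3) = 120.07
H^(5/3) = 23.199
dT = 16.9 * 120.07 / 23.199 = 87.472 K

87.472 K


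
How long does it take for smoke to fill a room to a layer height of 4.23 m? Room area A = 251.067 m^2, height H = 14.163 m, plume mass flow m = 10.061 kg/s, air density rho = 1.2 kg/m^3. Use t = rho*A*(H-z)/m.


H - z = 9.933 m
t = 1.2 * 251.067 * 9.933 / 10.061 = 297.45 s

297.45 s


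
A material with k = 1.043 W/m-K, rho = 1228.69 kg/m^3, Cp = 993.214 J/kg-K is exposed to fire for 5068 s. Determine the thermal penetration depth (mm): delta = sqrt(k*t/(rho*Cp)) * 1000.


alpha = 1.043 / (1228.69 * 993.214) = 8.5467e-07 m^2/s
alpha * t = 0.0043315
delta = sqrt(0.0043315) * 1000 = 65.814 mm

65.814 mm


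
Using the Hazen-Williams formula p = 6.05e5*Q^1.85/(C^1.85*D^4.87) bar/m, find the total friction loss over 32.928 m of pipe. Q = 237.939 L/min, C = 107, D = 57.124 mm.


Q^1.85 = 24915
C^1.85 = 5680.2
D^4.87 = 3.5951e+08
p/m = 0.0073816 bar/m
p_total = 0.0073816 * 32.928 = 0.24306 bar

0.24306 bar


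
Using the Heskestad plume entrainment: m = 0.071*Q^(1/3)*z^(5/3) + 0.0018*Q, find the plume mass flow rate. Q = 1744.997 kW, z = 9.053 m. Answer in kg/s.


Q^(1/3) = 12.039
z^(5/3) = 39.324
First term = 0.071 * 12.039 * 39.324 = 33.613
Second term = 0.0018 * 1744.997 = 3.1410
m = 36.754 kg/s

36.754 kg/s


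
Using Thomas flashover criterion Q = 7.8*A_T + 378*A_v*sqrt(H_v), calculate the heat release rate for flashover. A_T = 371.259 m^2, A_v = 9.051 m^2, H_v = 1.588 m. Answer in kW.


7.8*A_T = 2895.8
sqrt(H_v) = 1.2602
378*A_v*sqrt(H_v) = 4311.4
Q = 2895.8 + 4311.4 = 7207.2 kW

7207.2 kW


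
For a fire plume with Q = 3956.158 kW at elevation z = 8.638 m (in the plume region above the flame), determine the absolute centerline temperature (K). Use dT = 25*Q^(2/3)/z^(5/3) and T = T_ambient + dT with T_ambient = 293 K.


Q^(2/3) = 250.14
z^(5/3) = 36.365
dT = 25 * 250.14 / 36.365 = 171.96 K
T = 293 + 171.96 = 464.96 K

464.96 K


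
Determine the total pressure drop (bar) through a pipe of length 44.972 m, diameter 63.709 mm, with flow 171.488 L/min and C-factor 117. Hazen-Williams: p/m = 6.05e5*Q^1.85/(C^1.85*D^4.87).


Q^1.85 = 13594
C^1.85 = 6701.1
D^4.87 = 6.1159e+08
p/m = 0.0020067 bar/m
p_total = 0.0020067 * 44.972 = 0.090246 bar

0.090246 bar


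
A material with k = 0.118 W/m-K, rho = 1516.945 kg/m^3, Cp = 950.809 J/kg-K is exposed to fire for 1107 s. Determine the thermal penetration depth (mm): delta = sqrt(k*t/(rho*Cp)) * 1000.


alpha = 0.118 / (1516.945 * 950.809) = 8.1812e-08 m^2/s
alpha * t = 9.0566e-05
delta = sqrt(9.0566e-05) * 1000 = 9.5166 mm

9.5166 mm


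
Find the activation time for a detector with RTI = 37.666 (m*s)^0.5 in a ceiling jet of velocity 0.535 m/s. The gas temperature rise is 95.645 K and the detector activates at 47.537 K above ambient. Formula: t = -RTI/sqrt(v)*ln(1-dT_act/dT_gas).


dT_act/dT_gas = 0.49702
ln(1 - 0.49702) = -0.68719
t = -37.666 / sqrt(0.535) * -0.68719 = 35.388 s

35.388 s


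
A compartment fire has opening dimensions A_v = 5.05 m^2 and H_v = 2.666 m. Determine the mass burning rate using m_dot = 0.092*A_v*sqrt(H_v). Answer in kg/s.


sqrt(H_v) = 1.6328
m_dot = 0.092 * 5.05 * 1.6328 = 0.75859 kg/s

0.75859 kg/s


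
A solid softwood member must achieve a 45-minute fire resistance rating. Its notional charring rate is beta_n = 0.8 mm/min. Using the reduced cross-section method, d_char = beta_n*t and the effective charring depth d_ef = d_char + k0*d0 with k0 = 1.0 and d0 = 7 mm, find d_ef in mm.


d_char = 0.8 * 45 = 36 mm
d_ef = 36 + 1.0*7 = 43 mm

43 mm


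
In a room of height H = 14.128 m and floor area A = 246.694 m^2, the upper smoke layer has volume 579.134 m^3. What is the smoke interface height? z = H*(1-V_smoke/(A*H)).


V/(A*H) = 0.16617
1 - 0.16617 = 0.83383
z = 14.128 * 0.83383 = 11.780 m

11.780 m


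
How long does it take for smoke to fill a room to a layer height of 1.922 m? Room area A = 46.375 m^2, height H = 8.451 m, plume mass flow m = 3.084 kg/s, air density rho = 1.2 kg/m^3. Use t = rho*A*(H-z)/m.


H - z = 6.529 m
t = 1.2 * 46.375 * 6.529 / 3.084 = 117.81 s

117.81 s


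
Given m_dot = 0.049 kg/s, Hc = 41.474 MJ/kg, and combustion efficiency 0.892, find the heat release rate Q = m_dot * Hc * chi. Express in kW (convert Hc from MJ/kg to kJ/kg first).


Hc = 41.474 MJ/kg = 41.474 * 1000 kJ/kg = 41474 kJ/kg
Q = 0.049 kg/s * 41474 kJ/kg * 0.892 = 1812.7 kW

1812.7 kW


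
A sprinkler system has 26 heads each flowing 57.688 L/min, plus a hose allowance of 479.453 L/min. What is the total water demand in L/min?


Sprinkler demand = 26 * 57.688 = 1499.888 L/min
Total = 1499.888 + 479.453 = 1979.341 L/min

1979.341 L/min


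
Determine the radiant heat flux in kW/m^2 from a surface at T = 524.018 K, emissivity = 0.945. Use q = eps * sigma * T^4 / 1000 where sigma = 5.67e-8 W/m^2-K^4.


T^4 = 7.5402e+10
q = 0.945 * 5.67e-8 * 7.5402e+10 / 1000 = 4.0402 kW/m^2

4.0402 kW/m^2


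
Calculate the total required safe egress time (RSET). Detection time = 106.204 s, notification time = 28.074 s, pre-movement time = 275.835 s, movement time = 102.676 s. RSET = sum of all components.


Total = 106.204 + 28.074 + 275.835 + 102.676 = 512.789 s

512.789 s


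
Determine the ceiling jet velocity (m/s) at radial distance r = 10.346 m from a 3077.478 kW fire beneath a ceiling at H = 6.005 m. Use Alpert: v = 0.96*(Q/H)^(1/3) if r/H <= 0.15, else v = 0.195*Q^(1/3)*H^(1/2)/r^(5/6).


r/H = 10.346 / 6.005 = 1.7229
r/H > 0.15, so v = 0.195*Q^(1/3)*H^(1/2)/r^(5/6)
Q^(1/3) = 14.546
H^(1/2) = 2.4505
r^(5/6) = 7.0088
v = 0.195 * 14.546 * 2.4505 / 7.0088 = 0.99170 m/s

0.99170 m/s


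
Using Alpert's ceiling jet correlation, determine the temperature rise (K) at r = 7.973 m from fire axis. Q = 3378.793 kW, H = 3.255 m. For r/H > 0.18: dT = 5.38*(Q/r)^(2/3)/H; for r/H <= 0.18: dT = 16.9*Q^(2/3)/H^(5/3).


r/H = 7.973 / 3.255 = 2.4495
r/H > 0.18, so dT = 5.38*(Q/r)^(2/3)/H
Q/r = 423.78
(Q/r)^(2/3) = 56.419
dT = 5.38 * 56.419 / 3.255 = 93.252 K

93.252 K


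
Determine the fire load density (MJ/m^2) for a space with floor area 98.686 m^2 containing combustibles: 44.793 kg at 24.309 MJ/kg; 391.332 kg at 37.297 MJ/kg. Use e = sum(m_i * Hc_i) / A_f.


Total energy = 44.793*24.309 + 391.332*37.297
= 1088.873 + 14595.51
= 15684.38 MJ
e = 15684.38 / 98.686 = 158.93 MJ/m^2

158.93 MJ/m^2


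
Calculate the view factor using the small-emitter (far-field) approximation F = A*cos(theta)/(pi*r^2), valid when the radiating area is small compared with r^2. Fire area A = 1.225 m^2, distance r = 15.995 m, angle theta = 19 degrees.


cos(19 deg) = 0.94552
pi*r^2 = 803.75
F = 1.225 * 0.94552 / 803.75 = 0.0014411

0.0014411


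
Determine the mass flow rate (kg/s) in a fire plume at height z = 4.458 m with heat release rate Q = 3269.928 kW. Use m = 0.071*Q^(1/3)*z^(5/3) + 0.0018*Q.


Q^(1/3) = 14.843
z^(5/3) = 12.075
First term = 0.071 * 14.843 * 12.075 = 12.725
Second term = 0.0018 * 3269.928 = 5.8859
m = 18.611 kg/s

18.611 kg/s


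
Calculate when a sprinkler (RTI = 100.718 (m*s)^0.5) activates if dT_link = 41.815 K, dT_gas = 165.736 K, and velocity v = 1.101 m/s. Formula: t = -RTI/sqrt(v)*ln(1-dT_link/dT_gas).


dT_link/dT_gas = 0.25230
ln(1 - 0.25230) = -0.29075
t = -100.718 / sqrt(1.101) * -0.29075 = 27.908 s

27.908 s


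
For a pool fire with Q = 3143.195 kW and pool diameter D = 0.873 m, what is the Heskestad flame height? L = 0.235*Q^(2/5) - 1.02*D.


Q^(2/5) = 25.058
0.235 * Q^(2/5) = 5.8887
1.02 * D = 0.89046
L = 4.9982 m

4.9982 m


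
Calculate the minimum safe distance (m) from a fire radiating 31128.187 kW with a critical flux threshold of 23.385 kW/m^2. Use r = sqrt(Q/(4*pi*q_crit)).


4*pi*q_crit = 293.86
Q/(4*pi*q_crit) = 105.93
r = sqrt(105.93) = 10.292 m

10.292 m


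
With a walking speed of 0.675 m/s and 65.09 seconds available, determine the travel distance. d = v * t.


d = 0.675 * 65.09 = 43.936 m

43.936 m


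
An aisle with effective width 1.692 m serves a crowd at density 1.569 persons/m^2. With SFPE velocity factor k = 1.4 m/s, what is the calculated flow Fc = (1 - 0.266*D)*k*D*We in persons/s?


1 - 0.266*D = 1 - 0.266*1.569 = 0.58265
Fs = 0.58265 * 1.4 * 1.569 = 1.2798 persons/(s*m)
Fc = 1.2798 * 1.692 = 2.1655 persons/s

2.1655 persons/s


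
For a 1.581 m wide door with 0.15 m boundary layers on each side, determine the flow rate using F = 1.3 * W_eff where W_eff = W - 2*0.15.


W_eff = 1.581 - 0.30 = 1.281 m
F = 1.3 * 1.281 = 1.6653 persons/s

1.6653 persons/s


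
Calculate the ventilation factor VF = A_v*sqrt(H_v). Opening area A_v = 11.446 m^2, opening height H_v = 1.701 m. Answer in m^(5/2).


sqrt(H_v) = 1.3042
VF = 11.446 * 1.3042 = 14.928 m^(5/2)

14.928 m^(5/2)


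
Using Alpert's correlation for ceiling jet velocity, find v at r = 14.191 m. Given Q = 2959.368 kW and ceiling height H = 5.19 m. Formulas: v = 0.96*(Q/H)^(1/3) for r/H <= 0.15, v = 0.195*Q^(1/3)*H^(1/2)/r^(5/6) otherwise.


r/H = 14.191 / 5.19 = 2.7343
r/H > 0.15, so v = 0.195*Q^(1/3)*H^(1/2)/r^(5/6)
Q^(1/3) = 14.357
H^(1/2) = 2.2782
r^(5/6) = 9.1203
v = 0.195 * 14.357 * 2.2782 / 9.1203 = 0.69932 m/s

0.69932 m/s


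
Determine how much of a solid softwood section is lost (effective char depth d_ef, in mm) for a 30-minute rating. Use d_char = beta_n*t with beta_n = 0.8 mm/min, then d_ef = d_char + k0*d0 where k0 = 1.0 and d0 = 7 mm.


d_char = 0.8 * 30 = 24 mm
d_ef = 24 + 1.0*7 = 31 mm

31 mm


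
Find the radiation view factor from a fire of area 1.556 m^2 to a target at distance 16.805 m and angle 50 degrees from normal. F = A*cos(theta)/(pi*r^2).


cos(50 deg) = 0.64279
pi*r^2 = 887.21
F = 1.556 * 0.64279 / 887.21 = 0.0011273

0.0011273


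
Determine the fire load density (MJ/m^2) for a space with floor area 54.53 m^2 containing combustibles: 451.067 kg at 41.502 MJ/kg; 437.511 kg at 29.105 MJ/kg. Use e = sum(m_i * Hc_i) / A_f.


Total energy = 451.067*41.502 + 437.511*29.105
= 18720.18 + 12733.76
= 31453.94 MJ
e = 31453.94 / 54.53 = 576.82 MJ/m^2

576.82 MJ/m^2


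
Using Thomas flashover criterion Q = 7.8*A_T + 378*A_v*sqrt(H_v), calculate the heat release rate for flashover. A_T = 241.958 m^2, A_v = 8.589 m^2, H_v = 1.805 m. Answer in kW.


7.8*A_T = 1887.3
sqrt(H_v) = 1.3435
378*A_v*sqrt(H_v) = 4361.9
Q = 1887.3 + 4361.9 = 6249.1 kW

6249.1 kW


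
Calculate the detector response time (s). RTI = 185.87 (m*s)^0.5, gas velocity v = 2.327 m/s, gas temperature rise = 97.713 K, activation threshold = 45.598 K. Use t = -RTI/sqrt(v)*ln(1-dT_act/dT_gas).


dT_act/dT_gas = 0.46665
ln(1 - 0.46665) = -0.62858
t = -185.87 / sqrt(2.327) * -0.62858 = 76.590 s

76.590 s


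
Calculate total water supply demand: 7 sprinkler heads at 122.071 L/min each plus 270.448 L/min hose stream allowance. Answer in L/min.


Sprinkler demand = 7 * 122.071 = 854.497 L/min
Total = 854.497 + 270.448 = 1124.945 L/min

1124.945 L/min


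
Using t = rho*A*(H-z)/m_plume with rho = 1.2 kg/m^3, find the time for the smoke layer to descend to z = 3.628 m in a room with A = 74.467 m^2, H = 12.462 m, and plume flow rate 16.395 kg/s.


H - z = 8.834 m
t = 1.2 * 74.467 * 8.834 / 16.395 = 48.149 s

48.149 s


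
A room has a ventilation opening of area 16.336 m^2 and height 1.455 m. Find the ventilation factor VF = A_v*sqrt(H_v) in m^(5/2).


sqrt(H_v) = 1.2062
VF = 16.336 * 1.2062 = 19.705 m^(5/2)

19.705 m^(5/2)


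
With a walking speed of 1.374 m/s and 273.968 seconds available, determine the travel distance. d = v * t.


d = 1.374 * 273.968 = 376.43 m

376.43 m


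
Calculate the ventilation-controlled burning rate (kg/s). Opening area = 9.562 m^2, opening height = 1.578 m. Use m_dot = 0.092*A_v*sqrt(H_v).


sqrt(H_v) = 1.2562
m_dot = 0.092 * 9.562 * 1.2562 = 1.1051 kg/s

1.1051 kg/s


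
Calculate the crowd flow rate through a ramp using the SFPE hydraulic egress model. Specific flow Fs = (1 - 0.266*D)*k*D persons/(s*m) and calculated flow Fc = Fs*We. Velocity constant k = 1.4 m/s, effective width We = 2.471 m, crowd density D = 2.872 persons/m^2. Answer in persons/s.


1 - 0.266*D = 1 - 0.266*2.872 = 0.23605
Fs = 0.23605 * 1.4 * 2.872 = 0.94910 persons/(s*m)
Fc = 0.94910 * 2.471 = 2.3452 persons/s

2.3452 persons/s


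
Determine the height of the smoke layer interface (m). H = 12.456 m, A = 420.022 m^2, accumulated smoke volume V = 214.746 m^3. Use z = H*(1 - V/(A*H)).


V/(A*H) = 0.041046
1 - 0.041046 = 0.95895
z = 12.456 * 0.95895 = 11.945 m

11.945 m


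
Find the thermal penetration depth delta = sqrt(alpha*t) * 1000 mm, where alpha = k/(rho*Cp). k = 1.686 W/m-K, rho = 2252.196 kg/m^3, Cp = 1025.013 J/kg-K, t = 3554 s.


alpha = 1.686 / (2252.196 * 1025.013) = 7.3033e-07 m^2/s
alpha * t = 0.0025956
delta = sqrt(0.0025956) * 1000 = 50.947 mm

50.947 mm


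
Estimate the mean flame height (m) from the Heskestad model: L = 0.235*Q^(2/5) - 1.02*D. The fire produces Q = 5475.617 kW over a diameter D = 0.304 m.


Q^(2/5) = 31.288
0.235 * Q^(2/5) = 7.3526
1.02 * D = 0.31008
L = 7.0425 m

7.0425 m


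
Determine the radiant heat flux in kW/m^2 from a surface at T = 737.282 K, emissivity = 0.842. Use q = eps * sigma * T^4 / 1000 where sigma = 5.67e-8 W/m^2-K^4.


T^4 = 2.9548e+11
q = 0.842 * 5.67e-8 * 2.9548e+11 / 1000 = 14.107 kW/m^2

14.107 kW/m^2


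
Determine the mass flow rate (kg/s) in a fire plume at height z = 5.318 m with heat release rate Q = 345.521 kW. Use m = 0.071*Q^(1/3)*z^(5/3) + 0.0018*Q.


Q^(1/3) = 7.0171
z^(5/3) = 16.202
First term = 0.071 * 7.0171 * 16.202 = 8.0723
Second term = 0.0018 * 345.521 = 0.62194
m = 8.6942 kg/s

8.6942 kg/s


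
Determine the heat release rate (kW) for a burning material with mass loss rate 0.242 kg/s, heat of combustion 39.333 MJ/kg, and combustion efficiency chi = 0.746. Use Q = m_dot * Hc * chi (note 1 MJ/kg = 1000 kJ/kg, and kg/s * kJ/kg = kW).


Hc = 39.333 MJ/kg = 39.333 * 1000 kJ/kg = 39333 kJ/kg
Q = 0.242 kg/s * 39333 kJ/kg * 0.746 = 7100.9 kW

7100.9 kW


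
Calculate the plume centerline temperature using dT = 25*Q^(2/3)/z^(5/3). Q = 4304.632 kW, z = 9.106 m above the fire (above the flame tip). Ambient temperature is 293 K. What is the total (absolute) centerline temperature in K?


Q^(2/3) = 264.62
z^(5/3) = 39.708
dT = 25 * 264.62 / 39.708 = 166.60 K
T = 293 + 166.60 = 459.60 K

459.60 K


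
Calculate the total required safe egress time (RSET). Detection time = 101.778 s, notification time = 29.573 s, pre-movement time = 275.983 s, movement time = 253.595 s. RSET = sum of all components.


Total = 101.778 + 29.573 + 275.983 + 253.595 = 660.929 s

660.929 s


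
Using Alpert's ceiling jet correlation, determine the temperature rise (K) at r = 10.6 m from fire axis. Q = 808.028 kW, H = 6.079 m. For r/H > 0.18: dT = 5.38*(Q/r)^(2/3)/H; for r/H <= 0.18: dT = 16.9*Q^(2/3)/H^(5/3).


r/H = 10.6 / 6.079 = 1.7437
r/H > 0.18, so dT = 5.38*(Q/r)^(2/3)/H
Q/r = 76.229
(Q/r)^(2/3) = 17.978
dT = 5.38 * 17.978 / 6.079 = 15.911 K

15.911 K


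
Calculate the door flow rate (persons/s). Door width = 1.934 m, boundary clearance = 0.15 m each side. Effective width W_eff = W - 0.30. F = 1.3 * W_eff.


W_eff = 1.934 - 0.30 = 1.634 m
F = 1.3 * 1.634 = 2.1242 persons/s

2.1242 persons/s


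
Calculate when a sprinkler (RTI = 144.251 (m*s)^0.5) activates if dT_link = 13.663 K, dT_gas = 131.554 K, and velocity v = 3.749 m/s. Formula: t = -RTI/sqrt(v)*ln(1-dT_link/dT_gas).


dT_link/dT_gas = 0.10386
ln(1 - 0.10386) = -0.10966
t = -144.251 / sqrt(3.749) * -0.10966 = 8.1695 s

8.1695 s


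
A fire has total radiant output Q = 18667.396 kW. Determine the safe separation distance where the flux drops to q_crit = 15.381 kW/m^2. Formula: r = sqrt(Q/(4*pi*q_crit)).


4*pi*q_crit = 193.28
Q/(4*pi*q_crit) = 96.580
r = sqrt(96.580) = 9.8275 m

9.8275 m


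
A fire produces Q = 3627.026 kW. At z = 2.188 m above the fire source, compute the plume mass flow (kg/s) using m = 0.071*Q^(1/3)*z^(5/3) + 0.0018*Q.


Q^(1/3) = 15.364
z^(5/3) = 3.6876
First term = 0.071 * 15.364 * 3.6876 = 4.0227
Second term = 0.0018 * 3627.026 = 6.5286
m = 10.551 kg/s

10.551 kg/s


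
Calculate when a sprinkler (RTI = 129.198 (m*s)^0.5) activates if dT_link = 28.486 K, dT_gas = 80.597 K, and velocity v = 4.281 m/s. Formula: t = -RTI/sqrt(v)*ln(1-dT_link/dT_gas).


dT_link/dT_gas = 0.35344
ln(1 - 0.35344) = -0.43609
t = -129.198 / sqrt(4.281) * -0.43609 = 27.230 s

27.230 s


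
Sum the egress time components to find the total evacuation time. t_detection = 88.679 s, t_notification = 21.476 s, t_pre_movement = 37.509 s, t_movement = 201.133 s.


Total = 88.679 + 21.476 + 37.509 + 201.133 = 348.797 s

348.797 s


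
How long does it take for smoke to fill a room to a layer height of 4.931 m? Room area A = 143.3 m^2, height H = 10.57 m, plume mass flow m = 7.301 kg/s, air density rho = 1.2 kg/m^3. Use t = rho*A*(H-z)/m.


H - z = 5.639 m
t = 1.2 * 143.3 * 5.639 / 7.301 = 132.82 s

132.82 s


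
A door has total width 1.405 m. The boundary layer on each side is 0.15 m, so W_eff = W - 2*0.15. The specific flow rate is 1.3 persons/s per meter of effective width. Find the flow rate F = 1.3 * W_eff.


W_eff = 1.405 - 0.30 = 1.105 m
F = 1.3 * 1.105 = 1.4365 persons/s

1.4365 persons/s


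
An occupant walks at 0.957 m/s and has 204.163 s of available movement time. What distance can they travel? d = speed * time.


d = 0.957 * 204.163 = 195.38 m

195.38 m


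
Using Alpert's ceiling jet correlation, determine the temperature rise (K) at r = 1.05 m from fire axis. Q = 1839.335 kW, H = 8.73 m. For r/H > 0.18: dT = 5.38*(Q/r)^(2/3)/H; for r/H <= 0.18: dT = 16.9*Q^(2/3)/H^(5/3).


r/H = 1.05 / 8.73 = 0.12027
r/H <= 0.18, so dT = 16.9*Q^(2/3)/H^(5/3)
Q^(2/3) = 150.12
H^(5/3) = 37.013
dT = 16.9 * 150.12 / 37.013 = 68.544 K

68.544 K


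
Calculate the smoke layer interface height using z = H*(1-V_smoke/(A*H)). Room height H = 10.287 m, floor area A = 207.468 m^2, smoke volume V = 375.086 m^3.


V/(A*H) = 0.17575
1 - 0.17575 = 0.82425
z = 10.287 * 0.82425 = 8.4791 m

8.4791 m
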